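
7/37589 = 7/37589 = 0.00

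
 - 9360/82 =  - 115 + 35/41 = -114.15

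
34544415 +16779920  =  51324335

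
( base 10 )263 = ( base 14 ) 14b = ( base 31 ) 8F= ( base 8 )407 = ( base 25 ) ad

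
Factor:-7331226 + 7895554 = 564328 = 2^3 * 23^1*3067^1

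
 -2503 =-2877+374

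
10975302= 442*24831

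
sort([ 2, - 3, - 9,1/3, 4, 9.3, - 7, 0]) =[ - 9, - 7,-3, 0, 1/3,2, 4, 9.3]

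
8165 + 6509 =14674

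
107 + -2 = 105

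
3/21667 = 3/21667 = 0.00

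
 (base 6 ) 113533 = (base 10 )9921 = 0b10011011000001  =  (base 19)1893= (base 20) 14g1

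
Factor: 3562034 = 2^1*7^1 * 43^1*61^1*97^1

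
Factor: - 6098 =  - 2^1*3049^1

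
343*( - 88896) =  - 30491328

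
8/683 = 8/683= 0.01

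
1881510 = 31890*59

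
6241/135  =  6241/135 = 46.23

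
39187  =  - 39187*( - 1) 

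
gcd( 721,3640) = 7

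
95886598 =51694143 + 44192455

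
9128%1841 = 1764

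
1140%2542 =1140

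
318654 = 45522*7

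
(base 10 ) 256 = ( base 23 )b3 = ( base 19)D9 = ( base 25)a6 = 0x100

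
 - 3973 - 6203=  - 10176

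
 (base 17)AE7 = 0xc3f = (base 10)3135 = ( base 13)1572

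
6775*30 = 203250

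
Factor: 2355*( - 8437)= -3^1 * 5^1*11^1 *13^1*59^1*157^1= - 19869135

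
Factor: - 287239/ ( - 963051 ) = 3^( - 1 )*287239^1 * 321017^( - 1)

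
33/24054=11/8018 = 0.00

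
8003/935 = 8003/935 = 8.56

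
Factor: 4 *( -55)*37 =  - 2^2*5^1*11^1*37^1 =- 8140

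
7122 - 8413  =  - 1291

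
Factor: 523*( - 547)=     -  523^1*547^1= - 286081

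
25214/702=12607/351=35.92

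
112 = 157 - 45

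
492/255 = 1 +79/85 = 1.93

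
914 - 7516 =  - 6602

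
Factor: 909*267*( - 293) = -3^3*89^1*101^1*293^1 = - 71111979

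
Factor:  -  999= - 3^3 * 37^1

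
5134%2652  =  2482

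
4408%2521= 1887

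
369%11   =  6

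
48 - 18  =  30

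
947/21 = 947/21= 45.10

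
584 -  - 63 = 647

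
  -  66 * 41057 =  - 2709762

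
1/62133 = 1/62133 = 0.00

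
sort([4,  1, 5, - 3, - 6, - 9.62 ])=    [ -9.62  , - 6,-3,  1, 4,5 ]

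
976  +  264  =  1240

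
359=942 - 583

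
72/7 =72/7 = 10.29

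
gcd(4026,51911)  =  61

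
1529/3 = 509 + 2/3 =509.67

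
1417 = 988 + 429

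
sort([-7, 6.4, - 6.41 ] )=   [  -  7,  -  6.41,6.4]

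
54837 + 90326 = 145163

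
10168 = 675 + 9493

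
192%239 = 192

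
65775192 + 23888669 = 89663861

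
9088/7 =1298 + 2/7  =  1298.29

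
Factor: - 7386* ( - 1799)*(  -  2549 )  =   - 2^1*3^1*7^1 * 257^1*1231^1*2549^1 = - 33869618286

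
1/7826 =1/7826 = 0.00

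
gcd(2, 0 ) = 2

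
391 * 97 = 37927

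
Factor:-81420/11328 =  -  115/16 = - 2^( -4)*5^1*23^1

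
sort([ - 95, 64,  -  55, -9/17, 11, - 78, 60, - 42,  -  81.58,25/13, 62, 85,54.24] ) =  [  -  95, - 81.58, -78, - 55, -42, - 9/17, 25/13, 11, 54.24, 60, 62, 64, 85]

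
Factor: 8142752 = 2^5*254461^1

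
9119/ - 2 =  - 9119/2=- 4559.50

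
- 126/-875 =18/125 = 0.14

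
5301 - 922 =4379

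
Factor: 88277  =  7^1 * 12611^1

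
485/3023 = 485/3023 = 0.16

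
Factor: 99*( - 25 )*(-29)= 3^2*5^2*11^1 * 29^1= 71775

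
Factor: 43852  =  2^2 * 19^1*577^1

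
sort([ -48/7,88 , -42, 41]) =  [ - 42, - 48/7, 41,88]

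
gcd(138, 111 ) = 3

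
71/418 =71/418=0.17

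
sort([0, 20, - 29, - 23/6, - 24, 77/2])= [-29 , - 24, - 23/6, 0, 20,77/2]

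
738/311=2+116/311  =  2.37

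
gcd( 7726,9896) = 2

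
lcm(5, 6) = 30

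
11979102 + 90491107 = 102470209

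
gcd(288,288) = 288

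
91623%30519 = 66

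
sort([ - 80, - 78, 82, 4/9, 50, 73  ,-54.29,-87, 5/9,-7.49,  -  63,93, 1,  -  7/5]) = [ - 87 , - 80,  -  78,  -  63,- 54.29, - 7.49,-7/5, 4/9, 5/9,1, 50, 73, 82, 93 ] 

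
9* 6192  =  55728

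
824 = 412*2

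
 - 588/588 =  - 1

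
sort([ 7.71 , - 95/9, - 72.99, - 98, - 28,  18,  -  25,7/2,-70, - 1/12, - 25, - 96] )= [ -98, - 96, - 72.99, - 70, - 28, - 25,-25, - 95/9,  -  1/12, 7/2,7.71, 18]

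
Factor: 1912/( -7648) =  - 1/4= - 2^( - 2 ) 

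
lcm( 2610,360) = 10440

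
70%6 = 4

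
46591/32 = 1455 +31/32=1455.97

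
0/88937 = 0=0.00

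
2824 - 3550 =- 726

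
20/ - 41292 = -5/10323 = -  0.00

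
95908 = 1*95908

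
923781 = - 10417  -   - 934198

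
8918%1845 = 1538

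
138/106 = 69/53=1.30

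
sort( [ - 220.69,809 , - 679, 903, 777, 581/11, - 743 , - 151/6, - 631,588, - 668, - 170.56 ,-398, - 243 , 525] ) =[ - 743, - 679, - 668, - 631,- 398, - 243, - 220.69, - 170.56, - 151/6,581/11,525, 588, 777, 809, 903 ]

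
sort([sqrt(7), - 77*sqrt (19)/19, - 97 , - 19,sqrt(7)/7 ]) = [-97, - 19, - 77*sqrt(19)/19,sqrt(7) /7 , sqrt ( 7) ]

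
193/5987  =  193/5987 = 0.03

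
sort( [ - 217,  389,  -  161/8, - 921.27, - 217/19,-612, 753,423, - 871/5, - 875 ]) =[ - 921.27,-875,-612,  -  217, - 871/5, - 161/8, - 217/19, 389, 423, 753]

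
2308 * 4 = 9232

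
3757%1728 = 301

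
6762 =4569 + 2193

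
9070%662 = 464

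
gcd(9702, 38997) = 63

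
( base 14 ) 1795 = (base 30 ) 4lh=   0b1000010010111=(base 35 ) 3gc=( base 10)4247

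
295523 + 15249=310772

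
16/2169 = 16/2169  =  0.01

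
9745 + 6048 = 15793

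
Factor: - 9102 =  - 2^1 * 3^1*37^1*41^1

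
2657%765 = 362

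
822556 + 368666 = 1191222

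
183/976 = 3/16 = 0.19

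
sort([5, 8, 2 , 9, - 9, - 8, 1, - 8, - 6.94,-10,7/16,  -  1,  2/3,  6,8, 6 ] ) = [ - 10, - 9, -8, - 8, -6.94, - 1, 7/16,  2/3, 1, 2, 5,  6,  6, 8,8, 9]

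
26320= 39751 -13431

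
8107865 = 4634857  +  3473008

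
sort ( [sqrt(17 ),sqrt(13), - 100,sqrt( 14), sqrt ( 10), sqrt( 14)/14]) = [-100,sqrt ( 14)/14, sqrt( 10), sqrt (13),sqrt(14),sqrt(17)]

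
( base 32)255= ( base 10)2213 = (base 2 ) 100010100101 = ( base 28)2N1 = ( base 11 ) 1732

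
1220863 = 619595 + 601268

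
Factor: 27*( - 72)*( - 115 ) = 223560= 2^3*3^5 * 5^1*23^1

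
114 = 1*114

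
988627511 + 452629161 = 1441256672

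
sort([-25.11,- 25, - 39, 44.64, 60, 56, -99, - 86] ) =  [  -  99, - 86, - 39,-25.11,  -  25,44.64, 56,60]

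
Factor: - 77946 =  - 2^1*3^1 * 11^1*1181^1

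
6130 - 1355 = 4775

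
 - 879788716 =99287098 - 979075814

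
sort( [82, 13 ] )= [ 13, 82 ] 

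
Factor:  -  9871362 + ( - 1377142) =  - 11248504= - 2^3*269^1 * 5227^1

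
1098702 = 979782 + 118920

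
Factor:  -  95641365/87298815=-43^( - 1 )*461^1 *13831^1  *135347^(-1) = -  6376091/5819921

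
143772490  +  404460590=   548233080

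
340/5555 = 68/1111   =  0.06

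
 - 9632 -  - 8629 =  - 1003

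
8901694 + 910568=9812262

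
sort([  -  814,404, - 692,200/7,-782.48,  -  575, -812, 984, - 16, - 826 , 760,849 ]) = [ - 826,-814, - 812,  -  782.48, - 692 , - 575, - 16,200/7,404,760,849,984 ]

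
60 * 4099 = 245940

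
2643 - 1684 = 959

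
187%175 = 12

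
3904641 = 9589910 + - 5685269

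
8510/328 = 25  +  155/164  =  25.95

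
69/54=23/18= 1.28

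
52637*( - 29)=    - 1526473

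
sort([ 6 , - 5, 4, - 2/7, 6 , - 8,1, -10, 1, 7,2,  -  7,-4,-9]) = [ -10, - 9,  -  8, - 7, - 5, - 4, - 2/7,1,1 , 2, 4,6,  6 , 7]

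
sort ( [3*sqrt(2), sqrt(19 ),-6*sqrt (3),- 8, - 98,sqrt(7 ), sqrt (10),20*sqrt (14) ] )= [ - 98,-6*sqrt(3), - 8,sqrt (7),  sqrt( 10 ), 3*sqrt( 2) , sqrt(19 ), 20*sqrt( 14 ) ] 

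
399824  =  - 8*(-49978 )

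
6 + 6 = 12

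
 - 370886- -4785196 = 4414310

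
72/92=18/23=0.78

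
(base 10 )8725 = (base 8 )21025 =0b10001000010101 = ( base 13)3c82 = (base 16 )2215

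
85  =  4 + 81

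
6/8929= 6/8929 = 0.00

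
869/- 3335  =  -869/3335 = -  0.26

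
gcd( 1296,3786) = 6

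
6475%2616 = 1243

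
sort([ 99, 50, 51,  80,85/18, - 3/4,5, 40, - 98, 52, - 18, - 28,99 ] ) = [ - 98, - 28,-18, - 3/4, 85/18,  5, 40, 50, 51,52,80,99,99 ]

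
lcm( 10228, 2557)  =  10228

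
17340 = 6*2890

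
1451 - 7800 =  - 6349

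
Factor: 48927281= 13^1*1879^1 * 2003^1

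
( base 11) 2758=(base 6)24312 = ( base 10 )3572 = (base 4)313310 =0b110111110100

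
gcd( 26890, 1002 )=2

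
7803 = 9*867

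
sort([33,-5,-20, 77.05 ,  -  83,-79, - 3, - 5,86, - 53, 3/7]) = [-83,-79,  -  53,-20,-5, - 5, - 3,  3/7, 33, 77.05,86]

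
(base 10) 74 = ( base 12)62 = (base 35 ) 24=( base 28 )2I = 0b1001010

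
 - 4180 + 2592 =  - 1588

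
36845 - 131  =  36714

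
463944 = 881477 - 417533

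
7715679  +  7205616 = 14921295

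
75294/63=1195+1/7 = 1195.14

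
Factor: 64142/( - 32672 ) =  - 2^( - 4) * 13^1*1021^ ( - 1 )*2467^1 = - 32071/16336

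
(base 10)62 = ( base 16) 3E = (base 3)2022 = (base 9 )68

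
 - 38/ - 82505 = 38/82505 = 0.00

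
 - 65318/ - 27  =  2419 + 5/27 = 2419.19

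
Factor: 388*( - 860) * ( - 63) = 2^4* 3^2*5^1 * 7^1 * 43^1 * 97^1 = 21021840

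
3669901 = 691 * 5311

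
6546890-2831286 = 3715604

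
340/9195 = 68/1839 = 0.04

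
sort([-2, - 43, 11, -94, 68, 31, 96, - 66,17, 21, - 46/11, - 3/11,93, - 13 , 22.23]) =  [ - 94,-66, - 43, - 13,-46/11, - 2, - 3/11, 11, 17,21, 22.23,31, 68, 93, 96]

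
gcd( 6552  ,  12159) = 63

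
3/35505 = 1/11835 = 0.00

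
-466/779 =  - 466/779 = - 0.60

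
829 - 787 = 42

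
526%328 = 198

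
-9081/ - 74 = 122 + 53/74= 122.72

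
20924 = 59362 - 38438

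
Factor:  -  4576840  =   - 2^3*5^1*31^1*3691^1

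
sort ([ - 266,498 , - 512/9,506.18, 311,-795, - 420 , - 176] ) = [-795, - 420, - 266, - 176,-512/9, 311,  498, 506.18 ] 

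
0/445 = 0 = 0.00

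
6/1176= 1/196 = 0.01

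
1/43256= 1/43256 = 0.00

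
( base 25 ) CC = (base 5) 2222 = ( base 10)312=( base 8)470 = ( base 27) bf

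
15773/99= 159 + 32/99= 159.32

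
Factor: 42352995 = 3^1* 5^1*19^1*173^1 * 859^1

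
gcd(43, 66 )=1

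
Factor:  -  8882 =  - 2^1*4441^1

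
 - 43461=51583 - 95044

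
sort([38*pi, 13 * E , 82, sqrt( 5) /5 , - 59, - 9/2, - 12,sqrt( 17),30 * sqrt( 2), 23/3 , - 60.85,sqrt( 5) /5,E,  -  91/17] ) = [ - 60.85 , - 59,-12, - 91/17 , - 9/2,sqrt(5) /5,  sqrt( 5)/5,E,sqrt(17), 23/3, 13*E , 30 * sqrt( 2), 82,38* pi]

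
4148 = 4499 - 351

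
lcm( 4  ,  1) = 4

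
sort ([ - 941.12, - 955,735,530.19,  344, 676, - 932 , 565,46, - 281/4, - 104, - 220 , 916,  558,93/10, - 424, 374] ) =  [ - 955 , - 941.12,-932, - 424,-220,-104, - 281/4,93/10,46, 344, 374, 530.19, 558 , 565,676,735,  916 ]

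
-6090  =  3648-9738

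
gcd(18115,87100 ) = 5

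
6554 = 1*6554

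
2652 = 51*52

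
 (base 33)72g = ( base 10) 7705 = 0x1e19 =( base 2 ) 1111000011001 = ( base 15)243a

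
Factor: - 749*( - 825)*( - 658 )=-406594650 = - 2^1*3^1*5^2*7^2*11^1*47^1*107^1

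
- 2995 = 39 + - 3034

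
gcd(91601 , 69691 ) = 1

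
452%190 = 72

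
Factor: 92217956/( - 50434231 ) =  - 2^2*1013^( - 1)*49787^( - 1 )*23054489^1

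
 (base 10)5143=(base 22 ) ADH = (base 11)3956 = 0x1417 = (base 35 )46X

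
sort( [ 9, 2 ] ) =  [ 2, 9 ]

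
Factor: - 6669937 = - 73^1*91369^1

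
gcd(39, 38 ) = 1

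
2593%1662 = 931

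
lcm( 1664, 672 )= 34944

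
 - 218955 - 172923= - 391878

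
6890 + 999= 7889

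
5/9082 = 5/9082 = 0.00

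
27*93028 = 2511756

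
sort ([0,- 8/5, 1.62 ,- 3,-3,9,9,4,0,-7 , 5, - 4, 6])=[ - 7, - 4,-3, - 3, - 8/5,0,0,1.62, 4 , 5, 6,9,9]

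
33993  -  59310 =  - 25317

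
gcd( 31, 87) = 1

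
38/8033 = 38/8033 = 0.00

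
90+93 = 183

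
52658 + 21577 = 74235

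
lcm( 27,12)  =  108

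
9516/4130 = 2+ 628/2065  =  2.30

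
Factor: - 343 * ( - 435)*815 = 3^1 * 5^2*7^3*29^1*163^1= 121602075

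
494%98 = 4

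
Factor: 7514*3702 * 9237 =2^2*3^2* 13^1*17^2*617^1*3079^1=256944040236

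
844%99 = 52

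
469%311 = 158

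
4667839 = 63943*73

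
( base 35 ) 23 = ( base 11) 67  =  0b1001001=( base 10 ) 73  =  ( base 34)25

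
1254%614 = 26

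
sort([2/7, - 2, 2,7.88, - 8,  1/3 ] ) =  [ - 8, - 2, 2/7, 1/3 , 2, 7.88 ] 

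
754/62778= 377/31389 = 0.01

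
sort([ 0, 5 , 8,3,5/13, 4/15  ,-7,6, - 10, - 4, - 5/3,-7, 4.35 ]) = [ - 10, - 7, - 7, - 4 ,-5/3, 0, 4/15, 5/13, 3, 4.35, 5 , 6,8 ] 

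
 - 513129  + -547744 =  - 1060873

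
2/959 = 2/959 = 0.00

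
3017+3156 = 6173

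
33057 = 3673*9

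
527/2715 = 527/2715 = 0.19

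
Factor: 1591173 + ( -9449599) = - 2^1*3929213^1 =-7858426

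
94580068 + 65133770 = 159713838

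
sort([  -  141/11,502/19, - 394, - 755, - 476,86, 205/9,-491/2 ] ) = [ - 755, -476,  -  394, - 491/2, -141/11, 205/9, 502/19, 86] 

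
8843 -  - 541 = 9384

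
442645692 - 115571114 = 327074578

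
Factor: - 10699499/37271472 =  - 2^(- 4)* 3^( - 1)* 7^( - 1 ) * 593^1*18043^1*110927^( - 1)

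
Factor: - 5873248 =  - 2^5* 53^1*3463^1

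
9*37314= 335826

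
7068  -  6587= 481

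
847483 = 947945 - 100462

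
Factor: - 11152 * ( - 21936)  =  2^8*3^1*17^1*41^1*457^1 = 244630272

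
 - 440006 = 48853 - 488859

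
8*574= 4592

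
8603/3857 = 1229/551   =  2.23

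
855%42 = 15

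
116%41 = 34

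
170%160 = 10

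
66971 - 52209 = 14762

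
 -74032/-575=128 + 432/575 = 128.75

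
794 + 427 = 1221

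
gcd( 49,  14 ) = 7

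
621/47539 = 621/47539=0.01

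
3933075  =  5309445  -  1376370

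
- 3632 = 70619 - 74251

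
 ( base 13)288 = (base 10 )450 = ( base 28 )g2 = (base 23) jd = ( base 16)1C2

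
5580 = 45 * 124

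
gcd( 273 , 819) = 273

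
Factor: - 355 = - 5^1 * 71^1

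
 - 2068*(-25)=51700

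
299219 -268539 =30680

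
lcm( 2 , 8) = 8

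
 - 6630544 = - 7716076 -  - 1085532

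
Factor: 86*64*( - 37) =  - 203648  =  - 2^7*37^1*43^1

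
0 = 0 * 2699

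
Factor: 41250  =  2^1*3^1*5^4*11^1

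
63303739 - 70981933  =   -7678194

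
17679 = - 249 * ( - 71)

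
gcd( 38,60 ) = 2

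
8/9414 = 4/4707= 0.00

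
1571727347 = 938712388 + 633014959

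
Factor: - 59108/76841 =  - 2^2*7^1*43^ ( - 1)*1787^ ( - 1 )*2111^1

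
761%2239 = 761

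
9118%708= 622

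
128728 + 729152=857880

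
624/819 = 16/21 = 0.76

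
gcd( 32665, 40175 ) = 5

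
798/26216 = 399/13108 =0.03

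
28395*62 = 1760490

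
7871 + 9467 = 17338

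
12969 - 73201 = -60232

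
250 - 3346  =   - 3096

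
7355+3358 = 10713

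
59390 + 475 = 59865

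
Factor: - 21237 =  - 3^1*7079^1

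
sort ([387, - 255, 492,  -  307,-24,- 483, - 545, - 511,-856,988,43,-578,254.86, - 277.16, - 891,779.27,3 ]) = [ - 891, - 856, - 578, - 545,- 511,-483, - 307, - 277.16, - 255,-24,3,43, 254.86,  387, 492,779.27, 988]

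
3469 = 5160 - 1691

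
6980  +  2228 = 9208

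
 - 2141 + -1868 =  - 4009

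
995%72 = 59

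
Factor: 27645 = 3^1 * 5^1*19^1 * 97^1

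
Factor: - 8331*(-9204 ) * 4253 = 326113762572= 2^2 * 3^2*13^1*59^1*2777^1*4253^1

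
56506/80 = 28253/40 = 706.33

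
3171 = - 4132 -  -7303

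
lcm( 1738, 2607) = 5214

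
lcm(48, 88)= 528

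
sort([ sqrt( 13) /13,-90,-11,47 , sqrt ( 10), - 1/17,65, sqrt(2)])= [-90, - 11,  -  1/17,sqrt(13)/13,  sqrt (2)  ,  sqrt( 10), 47,  65]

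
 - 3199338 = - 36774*87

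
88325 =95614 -7289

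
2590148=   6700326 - 4110178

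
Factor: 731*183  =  3^1*17^1* 43^1 * 61^1 = 133773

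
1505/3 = 501  +  2/3 = 501.67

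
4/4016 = 1/1004 =0.00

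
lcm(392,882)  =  3528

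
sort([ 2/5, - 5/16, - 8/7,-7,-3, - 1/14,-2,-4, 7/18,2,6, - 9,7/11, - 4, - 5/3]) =[ - 9, - 7, - 4,-4, - 3, - 2, - 5/3, - 8/7,-5/16  , - 1/14,7/18, 2/5, 7/11, 2,  6] 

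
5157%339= 72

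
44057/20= 2202 + 17/20 = 2202.85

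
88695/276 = 321 + 33/92 = 321.36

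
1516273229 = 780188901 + 736084328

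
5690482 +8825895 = 14516377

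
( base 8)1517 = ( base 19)26B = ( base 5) 11342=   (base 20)227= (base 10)847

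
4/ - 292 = -1/73 = - 0.01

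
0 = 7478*0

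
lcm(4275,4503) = 337725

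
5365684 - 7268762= - 1903078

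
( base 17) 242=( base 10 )648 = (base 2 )1010001000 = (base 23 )154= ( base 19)1F2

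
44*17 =748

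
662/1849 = 662/1849 = 0.36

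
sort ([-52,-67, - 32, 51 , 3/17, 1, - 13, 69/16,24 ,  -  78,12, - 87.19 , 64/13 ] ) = [  -  87.19, - 78, - 67, - 52, - 32, - 13,3/17, 1,69/16, 64/13,12, 24, 51] 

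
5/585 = 1/117 = 0.01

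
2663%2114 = 549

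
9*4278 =38502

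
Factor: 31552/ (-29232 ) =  - 68/63=   - 2^2 *3^( - 2 ) *7^( - 1)* 17^1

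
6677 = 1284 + 5393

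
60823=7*8689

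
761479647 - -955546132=1717025779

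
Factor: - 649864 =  - 2^3*81233^1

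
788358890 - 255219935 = 533138955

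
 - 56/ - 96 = 7/12 =0.58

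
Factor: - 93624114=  - 2^1 * 3^1*15604019^1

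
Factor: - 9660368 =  - 2^4*23^1  *26251^1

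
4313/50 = 86 + 13/50 = 86.26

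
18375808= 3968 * 4631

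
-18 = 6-24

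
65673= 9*7297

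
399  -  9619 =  - 9220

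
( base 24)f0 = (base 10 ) 360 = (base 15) 190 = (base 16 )168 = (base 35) aa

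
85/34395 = 17/6879 = 0.00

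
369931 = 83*4457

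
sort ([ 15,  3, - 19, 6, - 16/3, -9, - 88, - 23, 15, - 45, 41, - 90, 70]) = [ - 90, - 88, - 45, - 23,  -  19, - 9 , - 16/3, 3, 6,15,15, 41, 70] 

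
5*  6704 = 33520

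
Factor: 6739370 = 2^1 * 5^1*11^1*197^1 * 311^1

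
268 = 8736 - 8468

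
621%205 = 6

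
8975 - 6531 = 2444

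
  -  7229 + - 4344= - 11573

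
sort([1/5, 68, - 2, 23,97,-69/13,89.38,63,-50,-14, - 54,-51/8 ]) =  [ - 54, -50 , - 14, - 51/8, - 69/13, - 2,1/5 , 23, 63,68, 89.38,97]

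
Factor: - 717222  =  -2^1*3^1 * 11^1 * 10867^1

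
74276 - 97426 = -23150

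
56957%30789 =26168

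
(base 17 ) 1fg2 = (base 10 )9522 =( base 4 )2110302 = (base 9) 14050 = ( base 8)22462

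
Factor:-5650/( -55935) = 2^1*3^(- 2)*5^1*11^ (-1) = 10/99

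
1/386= 1/386 = 0.00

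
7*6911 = 48377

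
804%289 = 226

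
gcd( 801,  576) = 9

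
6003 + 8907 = 14910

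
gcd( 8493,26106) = 57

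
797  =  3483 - 2686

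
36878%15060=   6758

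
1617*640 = 1034880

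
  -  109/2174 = -1 + 2065/2174 = -  0.05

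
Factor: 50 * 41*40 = 2^4*5^3* 41^1=82000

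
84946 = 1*84946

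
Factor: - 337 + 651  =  314 = 2^1 * 157^1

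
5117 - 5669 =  - 552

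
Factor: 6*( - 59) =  - 2^1  *3^1*59^1  =  -354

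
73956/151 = 489 + 117/151 = 489.77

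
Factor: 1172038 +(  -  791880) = 2^1*67^1* 2837^1  =  380158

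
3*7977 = 23931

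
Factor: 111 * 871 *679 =65646399   =  3^1*7^1 * 13^1*37^1*67^1*97^1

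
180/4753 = 180/4753 = 0.04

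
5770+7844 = 13614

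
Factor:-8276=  - 2^2 * 2069^1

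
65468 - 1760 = 63708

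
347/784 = 347/784 = 0.44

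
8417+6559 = 14976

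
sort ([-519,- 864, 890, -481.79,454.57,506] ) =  [-864, - 519, - 481.79, 454.57, 506,890]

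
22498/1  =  22498= 22498.00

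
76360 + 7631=83991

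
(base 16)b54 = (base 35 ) 2CU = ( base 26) 47e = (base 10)2900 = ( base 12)1818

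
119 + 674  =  793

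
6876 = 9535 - 2659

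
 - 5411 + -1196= - 6607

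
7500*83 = 622500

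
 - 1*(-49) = 49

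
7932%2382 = 786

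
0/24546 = 0 = 0.00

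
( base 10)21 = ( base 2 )10101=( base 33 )L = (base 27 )l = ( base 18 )13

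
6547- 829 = 5718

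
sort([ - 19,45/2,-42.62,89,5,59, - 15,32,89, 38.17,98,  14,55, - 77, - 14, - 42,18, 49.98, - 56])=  [  -  77,- 56, - 42.62,-42, - 19 , - 15,-14,5,14,18,45/2,32,38.17,49.98, 55 , 59,  89,89,98 ] 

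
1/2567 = 1/2567 = 0.00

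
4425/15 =295  =  295.00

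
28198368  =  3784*7452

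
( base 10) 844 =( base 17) 2FB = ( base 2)1101001100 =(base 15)3B4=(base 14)444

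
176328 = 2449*72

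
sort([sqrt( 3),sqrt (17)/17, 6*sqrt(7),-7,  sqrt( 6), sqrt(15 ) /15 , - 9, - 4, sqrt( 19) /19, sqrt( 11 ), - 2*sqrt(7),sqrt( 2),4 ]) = [ - 9, - 7, -2 *sqrt ( 7), - 4, sqrt(19)/19,  sqrt( 17) /17,  sqrt(15)/15,  sqrt( 2 ), sqrt(3),sqrt( 6 ), sqrt ( 11), 4,  6*sqrt( 7)]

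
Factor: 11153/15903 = 587/837 = 3^( - 3) * 31^( -1 ) * 587^1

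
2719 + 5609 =8328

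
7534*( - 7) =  - 52738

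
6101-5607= 494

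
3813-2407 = 1406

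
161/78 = 2+5/78 = 2.06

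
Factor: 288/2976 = 3^1*31^ ( - 1) = 3/31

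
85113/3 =28371 = 28371.00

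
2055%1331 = 724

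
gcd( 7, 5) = 1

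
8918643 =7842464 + 1076179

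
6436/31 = 207 + 19/31 =207.61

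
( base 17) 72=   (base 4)1321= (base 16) 79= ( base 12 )A1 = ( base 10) 121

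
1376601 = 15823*87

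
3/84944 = 3/84944 = 0.00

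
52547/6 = 52547/6 =8757.83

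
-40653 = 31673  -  72326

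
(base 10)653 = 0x28D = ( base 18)205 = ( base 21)1A2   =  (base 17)247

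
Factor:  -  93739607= - 13^1*7210739^1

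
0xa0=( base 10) 160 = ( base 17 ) 97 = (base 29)5f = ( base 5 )1120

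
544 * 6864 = 3734016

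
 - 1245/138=- 10+45/46 = - 9.02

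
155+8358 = 8513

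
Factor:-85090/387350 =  - 5^ ( - 1 )*61^( - 1 )*67^1 = - 67/305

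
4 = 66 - 62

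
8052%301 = 226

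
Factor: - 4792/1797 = -8/3=- 2^3 *3^( - 1) 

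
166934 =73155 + 93779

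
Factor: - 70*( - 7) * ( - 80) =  - 2^5*5^2*7^2 = - 39200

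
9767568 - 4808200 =4959368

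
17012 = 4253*4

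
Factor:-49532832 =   -  2^5*3^2*17^1*67^1*151^1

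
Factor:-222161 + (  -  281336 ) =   -  347^1*1451^1= - 503497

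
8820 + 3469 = 12289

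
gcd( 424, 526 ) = 2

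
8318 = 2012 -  - 6306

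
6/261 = 2/87= 0.02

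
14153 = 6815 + 7338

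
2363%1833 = 530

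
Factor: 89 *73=6497 = 73^1 *89^1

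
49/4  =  12 + 1/4 = 12.25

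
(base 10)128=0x80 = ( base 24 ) 58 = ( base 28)4g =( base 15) 88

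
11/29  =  11/29 = 0.38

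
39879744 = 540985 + 39338759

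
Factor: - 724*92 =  - 66608 = - 2^4*23^1*181^1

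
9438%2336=94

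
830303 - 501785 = 328518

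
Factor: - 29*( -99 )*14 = 2^1*3^2*7^1*11^1*29^1 = 40194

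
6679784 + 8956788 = 15636572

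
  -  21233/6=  - 3539 + 1/6 =- 3538.83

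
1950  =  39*50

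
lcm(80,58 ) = 2320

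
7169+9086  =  16255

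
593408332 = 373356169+220052163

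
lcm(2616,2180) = 13080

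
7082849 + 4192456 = 11275305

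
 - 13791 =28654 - 42445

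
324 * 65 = 21060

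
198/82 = 2 + 17/41=2.41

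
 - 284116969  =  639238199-923355168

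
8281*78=645918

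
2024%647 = 83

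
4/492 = 1/123 = 0.01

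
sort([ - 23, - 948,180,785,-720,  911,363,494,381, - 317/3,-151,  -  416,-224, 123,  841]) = [ - 948, - 720, - 416, - 224,-151, -317/3, - 23,123,180, 363, 381,494,  785, 841,911 ] 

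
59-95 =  - 36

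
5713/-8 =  - 715  +  7/8 = - 714.12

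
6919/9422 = 6919/9422 =0.73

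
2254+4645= 6899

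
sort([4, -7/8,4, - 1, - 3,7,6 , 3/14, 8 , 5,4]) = [ - 3, - 1,-7/8, 3/14,4,  4,4,5,6,7,8] 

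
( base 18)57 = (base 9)117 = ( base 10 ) 97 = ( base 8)141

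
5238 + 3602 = 8840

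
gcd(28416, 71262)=222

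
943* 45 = 42435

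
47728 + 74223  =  121951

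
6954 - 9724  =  -2770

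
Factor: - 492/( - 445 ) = 2^2*3^1*5^(  -  1 )*41^1*89^(-1 ) 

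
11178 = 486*23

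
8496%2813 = 57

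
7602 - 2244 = 5358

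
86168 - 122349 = - 36181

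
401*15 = 6015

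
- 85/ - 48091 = 85/48091 = 0.00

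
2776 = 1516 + 1260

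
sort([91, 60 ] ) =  [ 60,91]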